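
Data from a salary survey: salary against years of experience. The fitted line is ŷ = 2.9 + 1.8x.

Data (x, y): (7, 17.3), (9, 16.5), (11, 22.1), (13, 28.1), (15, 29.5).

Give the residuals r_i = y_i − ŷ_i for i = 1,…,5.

x=7: ŷ = 2.9 + 1.8·7 = 15.5; r = 17.3 − 15.5 = 1.8
x=9: ŷ = 2.9 + 1.8·9 = 19.1; r = 16.5 − 19.1 = -2.6
x=11: ŷ = 2.9 + 1.8·11 = 22.7; r = 22.1 − 22.7 = -0.6
x=13: ŷ = 2.9 + 1.8·13 = 26.3; r = 28.1 − 26.3 = 1.8
x=15: ŷ = 2.9 + 1.8·15 = 29.9; r = 29.5 − 29.9 = -0.4

1.8, -2.6, -0.6, 1.8, -0.4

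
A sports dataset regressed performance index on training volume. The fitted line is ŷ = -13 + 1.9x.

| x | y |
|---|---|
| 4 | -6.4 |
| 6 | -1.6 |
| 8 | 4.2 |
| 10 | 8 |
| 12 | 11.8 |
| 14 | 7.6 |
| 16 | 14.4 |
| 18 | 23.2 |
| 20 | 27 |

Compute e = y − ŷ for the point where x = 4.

e = -1

ŷ = -13 + 1.9·4 = -5.4
e = -6.4 − (-5.4) = -1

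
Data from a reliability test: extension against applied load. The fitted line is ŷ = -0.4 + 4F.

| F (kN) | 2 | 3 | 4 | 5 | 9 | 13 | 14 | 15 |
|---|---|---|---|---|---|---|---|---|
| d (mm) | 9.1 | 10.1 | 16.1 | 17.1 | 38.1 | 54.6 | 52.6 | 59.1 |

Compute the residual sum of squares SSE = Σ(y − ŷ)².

SSE = 35.5

F=2: ŷ = -0.4 + 4·2 = 7.6; r = 9.1 − 7.6 = 1.5
F=3: ŷ = -0.4 + 4·3 = 11.6; r = 10.1 − 11.6 = -1.5
F=4: ŷ = -0.4 + 4·4 = 15.6; r = 16.1 − 15.6 = 0.5
F=5: ŷ = -0.4 + 4·5 = 19.6; r = 17.1 − 19.6 = -2.5
F=9: ŷ = -0.4 + 4·9 = 35.6; r = 38.1 − 35.6 = 2.5
F=13: ŷ = -0.4 + 4·13 = 51.6; r = 54.6 − 51.6 = 3
F=14: ŷ = -0.4 + 4·14 = 55.6; r = 52.6 − 55.6 = -3
F=15: ŷ = -0.4 + 4·15 = 59.6; r = 59.1 − 59.6 = -0.5
SSE = 2.25 + 2.25 + 0.25 + 6.25 + 6.25 + 9 + 9 + 0.25 = 35.5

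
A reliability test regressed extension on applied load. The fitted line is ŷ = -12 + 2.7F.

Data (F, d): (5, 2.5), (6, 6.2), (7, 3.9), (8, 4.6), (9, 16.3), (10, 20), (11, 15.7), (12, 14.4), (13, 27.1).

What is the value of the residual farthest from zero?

F=5: ŷ = -12 + 2.7·5 = 1.5; e = 2.5 − 1.5 = 1
F=6: ŷ = -12 + 2.7·6 = 4.2; e = 6.2 − 4.2 = 2
F=7: ŷ = -12 + 2.7·7 = 6.9; e = 3.9 − 6.9 = -3
F=8: ŷ = -12 + 2.7·8 = 9.6; e = 4.6 − 9.6 = -5
F=9: ŷ = -12 + 2.7·9 = 12.3; e = 16.3 − 12.3 = 4
F=10: ŷ = -12 + 2.7·10 = 15; e = 20 − 15 = 5
F=11: ŷ = -12 + 2.7·11 = 17.7; e = 15.7 − 17.7 = -2
F=12: ŷ = -12 + 2.7·12 = 20.4; e = 14.4 − 20.4 = -6
F=13: ŷ = -12 + 2.7·13 = 23.1; e = 27.1 − 23.1 = 4
Largest |e| is 6 at F = 12, residual -6.

e = -6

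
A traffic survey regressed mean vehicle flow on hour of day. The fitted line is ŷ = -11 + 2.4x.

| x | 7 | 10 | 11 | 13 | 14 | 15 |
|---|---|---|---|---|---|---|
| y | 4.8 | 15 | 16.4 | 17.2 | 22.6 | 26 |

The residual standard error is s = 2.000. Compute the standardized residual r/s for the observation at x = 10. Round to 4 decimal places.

ŷ = -11 + 2.4·10 = 13
r = 15 − 13 = 2
r/s = 2 / 2.000 = 1.0000

1.0000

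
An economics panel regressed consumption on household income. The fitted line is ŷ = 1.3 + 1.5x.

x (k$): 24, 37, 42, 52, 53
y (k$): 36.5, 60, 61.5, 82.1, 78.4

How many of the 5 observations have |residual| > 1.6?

x=24: ŷ = 1.3 + 1.5·24 = 37.3; e = 36.5 − 37.3 = -0.8
x=37: ŷ = 1.3 + 1.5·37 = 56.8; e = 60 − 56.8 = 3.2
x=42: ŷ = 1.3 + 1.5·42 = 64.3; e = 61.5 − 64.3 = -2.8
x=52: ŷ = 1.3 + 1.5·52 = 79.3; e = 82.1 − 79.3 = 2.8
x=53: ŷ = 1.3 + 1.5·53 = 80.8; e = 78.4 − 80.8 = -2.4
|e| > 1.6: x=37 (|e|=3.2), x=42 (|e|=2.8), x=52 (|e|=2.8), x=53 (|e|=2.4) → 4

4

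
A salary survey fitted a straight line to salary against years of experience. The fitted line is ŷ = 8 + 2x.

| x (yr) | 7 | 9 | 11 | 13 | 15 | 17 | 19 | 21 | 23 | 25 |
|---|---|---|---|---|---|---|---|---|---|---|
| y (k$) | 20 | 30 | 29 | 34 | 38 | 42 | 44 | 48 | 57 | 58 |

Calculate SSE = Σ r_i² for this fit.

x=7: ŷ = 8 + 2·7 = 22; r = 20 − 22 = -2
x=9: ŷ = 8 + 2·9 = 26; r = 30 − 26 = 4
x=11: ŷ = 8 + 2·11 = 30; r = 29 − 30 = -1
x=13: ŷ = 8 + 2·13 = 34; r = 34 − 34 = 0
x=15: ŷ = 8 + 2·15 = 38; r = 38 − 38 = 0
x=17: ŷ = 8 + 2·17 = 42; r = 42 − 42 = 0
x=19: ŷ = 8 + 2·19 = 46; r = 44 − 46 = -2
x=21: ŷ = 8 + 2·21 = 50; r = 48 − 50 = -2
x=23: ŷ = 8 + 2·23 = 54; r = 57 − 54 = 3
x=25: ŷ = 8 + 2·25 = 58; r = 58 − 58 = 0
SSE = 4 + 16 + 1 + 0 + 0 + 0 + 4 + 4 + 9 + 0 = 38

SSE = 38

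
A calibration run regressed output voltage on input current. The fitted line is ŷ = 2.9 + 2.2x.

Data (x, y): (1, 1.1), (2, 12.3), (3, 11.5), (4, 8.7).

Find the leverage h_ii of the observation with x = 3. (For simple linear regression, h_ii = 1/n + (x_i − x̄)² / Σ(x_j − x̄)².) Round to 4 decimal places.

h = 0.3000

x̄ = (1 + 2 + 3 + 4)/4 = 2.5
Σ(x − x̄)² = 2.25 + 0.25 + 0.25 + 2.25 = 5
h = 1/4 + (0.5)²/5 = 0.25 + 0.05 = 0.3000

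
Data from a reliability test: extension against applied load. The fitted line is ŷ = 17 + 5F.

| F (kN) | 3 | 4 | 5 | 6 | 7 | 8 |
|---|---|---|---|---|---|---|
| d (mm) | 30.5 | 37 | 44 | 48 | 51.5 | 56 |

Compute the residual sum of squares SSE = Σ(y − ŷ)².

F=3: ŷ = 17 + 5·3 = 32; e = 30.5 − 32 = -1.5
F=4: ŷ = 17 + 5·4 = 37; e = 37 − 37 = 0
F=5: ŷ = 17 + 5·5 = 42; e = 44 − 42 = 2
F=6: ŷ = 17 + 5·6 = 47; e = 48 − 47 = 1
F=7: ŷ = 17 + 5·7 = 52; e = 51.5 − 52 = -0.5
F=8: ŷ = 17 + 5·8 = 57; e = 56 − 57 = -1
SSE = 2.25 + 0 + 4 + 1 + 0.25 + 1 = 8.5

SSE = 8.5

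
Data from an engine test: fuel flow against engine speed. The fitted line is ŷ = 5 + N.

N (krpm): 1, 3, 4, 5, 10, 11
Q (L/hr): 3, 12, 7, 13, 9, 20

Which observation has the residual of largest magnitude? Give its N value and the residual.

N = 10, r = -6

N=1: ŷ = 5 + 1 = 6; r = 3 − 6 = -3
N=3: ŷ = 5 + 3 = 8; r = 12 − 8 = 4
N=4: ŷ = 5 + 4 = 9; r = 7 − 9 = -2
N=5: ŷ = 5 + 5 = 10; r = 13 − 10 = 3
N=10: ŷ = 5 + 10 = 15; r = 9 − 15 = -6
N=11: ŷ = 5 + 11 = 16; r = 20 − 16 = 4
Largest |r| is 6 at N = 10, residual -6.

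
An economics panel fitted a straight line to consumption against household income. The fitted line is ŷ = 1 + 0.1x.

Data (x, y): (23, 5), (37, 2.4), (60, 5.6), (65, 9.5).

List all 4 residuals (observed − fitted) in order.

x=23: ŷ = 1 + 0.1·23 = 3.3; e = 5 − 3.3 = 1.7
x=37: ŷ = 1 + 0.1·37 = 4.7; e = 2.4 − 4.7 = -2.3
x=60: ŷ = 1 + 0.1·60 = 7; e = 5.6 − 7 = -1.4
x=65: ŷ = 1 + 0.1·65 = 7.5; e = 9.5 − 7.5 = 2

1.7, -2.3, -1.4, 2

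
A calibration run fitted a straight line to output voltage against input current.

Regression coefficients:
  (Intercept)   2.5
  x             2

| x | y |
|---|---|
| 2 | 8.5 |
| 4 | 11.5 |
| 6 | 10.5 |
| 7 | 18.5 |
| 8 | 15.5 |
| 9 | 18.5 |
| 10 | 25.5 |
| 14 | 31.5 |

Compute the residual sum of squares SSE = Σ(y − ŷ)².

SSE = 48

x=2: ŷ = 2.5 + 2·2 = 6.5; e = 8.5 − 6.5 = 2
x=4: ŷ = 2.5 + 2·4 = 10.5; e = 11.5 − 10.5 = 1
x=6: ŷ = 2.5 + 2·6 = 14.5; e = 10.5 − 14.5 = -4
x=7: ŷ = 2.5 + 2·7 = 16.5; e = 18.5 − 16.5 = 2
x=8: ŷ = 2.5 + 2·8 = 18.5; e = 15.5 − 18.5 = -3
x=9: ŷ = 2.5 + 2·9 = 20.5; e = 18.5 − 20.5 = -2
x=10: ŷ = 2.5 + 2·10 = 22.5; e = 25.5 − 22.5 = 3
x=14: ŷ = 2.5 + 2·14 = 30.5; e = 31.5 − 30.5 = 1
SSE = 4 + 1 + 16 + 4 + 9 + 4 + 9 + 1 = 48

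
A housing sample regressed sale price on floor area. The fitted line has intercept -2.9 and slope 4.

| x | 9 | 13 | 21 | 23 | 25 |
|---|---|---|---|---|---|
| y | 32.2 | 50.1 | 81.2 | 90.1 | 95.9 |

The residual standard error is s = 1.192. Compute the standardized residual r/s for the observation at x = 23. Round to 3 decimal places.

0.839

ŷ = -2.9 + 4·23 = 89.1
r = 90.1 − 89.1 = 1
r/s = 1 / 1.192 = 0.839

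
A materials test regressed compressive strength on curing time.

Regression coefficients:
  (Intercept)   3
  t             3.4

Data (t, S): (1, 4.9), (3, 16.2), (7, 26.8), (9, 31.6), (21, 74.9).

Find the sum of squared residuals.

SSE = 15.5

t=1: ŷ = 3 + 3.4·1 = 6.4; e = 4.9 − 6.4 = -1.5
t=3: ŷ = 3 + 3.4·3 = 13.2; e = 16.2 − 13.2 = 3
t=7: ŷ = 3 + 3.4·7 = 26.8; e = 26.8 − 26.8 = 0
t=9: ŷ = 3 + 3.4·9 = 33.6; e = 31.6 − 33.6 = -2
t=21: ŷ = 3 + 3.4·21 = 74.4; e = 74.9 − 74.4 = 0.5
SSE = 2.25 + 9 + 0 + 4 + 0.25 = 15.5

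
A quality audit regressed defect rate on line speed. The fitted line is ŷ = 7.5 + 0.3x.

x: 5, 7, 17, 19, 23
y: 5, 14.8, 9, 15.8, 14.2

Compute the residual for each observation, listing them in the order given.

x=5: ŷ = 7.5 + 0.3·5 = 9; r = 5 − 9 = -4
x=7: ŷ = 7.5 + 0.3·7 = 9.6; r = 14.8 − 9.6 = 5.2
x=17: ŷ = 7.5 + 0.3·17 = 12.6; r = 9 − 12.6 = -3.6
x=19: ŷ = 7.5 + 0.3·19 = 13.2; r = 15.8 − 13.2 = 2.6
x=23: ŷ = 7.5 + 0.3·23 = 14.4; r = 14.2 − 14.4 = -0.2

-4, 5.2, -3.6, 2.6, -0.2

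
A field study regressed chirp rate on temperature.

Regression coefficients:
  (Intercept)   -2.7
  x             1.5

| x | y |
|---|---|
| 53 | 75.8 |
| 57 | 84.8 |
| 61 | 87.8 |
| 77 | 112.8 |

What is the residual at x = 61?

r = -1

ŷ = -2.7 + 1.5·61 = 88.8
r = 87.8 − 88.8 = -1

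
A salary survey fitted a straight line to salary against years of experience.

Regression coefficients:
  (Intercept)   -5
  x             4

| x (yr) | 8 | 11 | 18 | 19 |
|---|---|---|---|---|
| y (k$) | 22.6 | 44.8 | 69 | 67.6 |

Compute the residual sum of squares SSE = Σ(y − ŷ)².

SSE = 68.56

x=8: ŷ = -5 + 4·8 = 27; e = 22.6 − 27 = -4.4
x=11: ŷ = -5 + 4·11 = 39; e = 44.8 − 39 = 5.8
x=18: ŷ = -5 + 4·18 = 67; e = 69 − 67 = 2
x=19: ŷ = -5 + 4·19 = 71; e = 67.6 − 71 = -3.4
SSE = 19.36 + 33.64 + 4 + 11.56 = 68.56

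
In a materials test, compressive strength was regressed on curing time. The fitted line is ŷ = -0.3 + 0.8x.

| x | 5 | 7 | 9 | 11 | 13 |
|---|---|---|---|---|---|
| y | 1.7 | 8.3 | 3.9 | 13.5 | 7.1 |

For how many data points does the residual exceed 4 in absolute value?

x=5: ŷ = -0.3 + 0.8·5 = 3.7; r = 1.7 − 3.7 = -2
x=7: ŷ = -0.3 + 0.8·7 = 5.3; r = 8.3 − 5.3 = 3
x=9: ŷ = -0.3 + 0.8·9 = 6.9; r = 3.9 − 6.9 = -3
x=11: ŷ = -0.3 + 0.8·11 = 8.5; r = 13.5 − 8.5 = 5
x=13: ŷ = -0.3 + 0.8·13 = 10.1; r = 7.1 − 10.1 = -3
|r| > 4: x=11 (|r|=5) → 1

1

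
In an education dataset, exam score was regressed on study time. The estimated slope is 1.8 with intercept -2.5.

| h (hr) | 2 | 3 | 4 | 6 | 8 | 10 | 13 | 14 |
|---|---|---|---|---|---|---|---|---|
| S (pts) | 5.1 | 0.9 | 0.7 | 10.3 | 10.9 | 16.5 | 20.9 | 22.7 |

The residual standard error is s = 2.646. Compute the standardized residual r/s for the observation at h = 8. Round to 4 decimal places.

Ŝ = -2.5 + 1.8·8 = 11.9
r = 10.9 − 11.9 = -1
r/s = -1 / 2.646 = -0.3779

-0.3779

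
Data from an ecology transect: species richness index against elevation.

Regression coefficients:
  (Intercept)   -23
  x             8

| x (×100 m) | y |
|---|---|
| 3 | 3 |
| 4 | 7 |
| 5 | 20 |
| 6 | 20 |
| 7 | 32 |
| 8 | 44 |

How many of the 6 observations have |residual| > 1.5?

5

x=3: ŷ = -23 + 8·3 = 1; e = 3 − 1 = 2
x=4: ŷ = -23 + 8·4 = 9; e = 7 − 9 = -2
x=5: ŷ = -23 + 8·5 = 17; e = 20 − 17 = 3
x=6: ŷ = -23 + 8·6 = 25; e = 20 − 25 = -5
x=7: ŷ = -23 + 8·7 = 33; e = 32 − 33 = -1
x=8: ŷ = -23 + 8·8 = 41; e = 44 − 41 = 3
|e| > 1.5: x=3 (|e|=2), x=4 (|e|=2), x=5 (|e|=3), x=6 (|e|=5), x=8 (|e|=3) → 5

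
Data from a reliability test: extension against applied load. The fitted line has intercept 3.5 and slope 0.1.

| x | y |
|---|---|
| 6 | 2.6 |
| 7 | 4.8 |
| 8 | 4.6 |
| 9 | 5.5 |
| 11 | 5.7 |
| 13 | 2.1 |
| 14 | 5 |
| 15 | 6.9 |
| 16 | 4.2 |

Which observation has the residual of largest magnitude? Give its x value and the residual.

x=6: ŷ = 3.5 + 0.1·6 = 4.1; e = 2.6 − 4.1 = -1.5
x=7: ŷ = 3.5 + 0.1·7 = 4.2; e = 4.8 − 4.2 = 0.6
x=8: ŷ = 3.5 + 0.1·8 = 4.3; e = 4.6 − 4.3 = 0.3
x=9: ŷ = 3.5 + 0.1·9 = 4.4; e = 5.5 − 4.4 = 1.1
x=11: ŷ = 3.5 + 0.1·11 = 4.6; e = 5.7 − 4.6 = 1.1
x=13: ŷ = 3.5 + 0.1·13 = 4.8; e = 2.1 − 4.8 = -2.7
x=14: ŷ = 3.5 + 0.1·14 = 4.9; e = 5 − 4.9 = 0.1
x=15: ŷ = 3.5 + 0.1·15 = 5; e = 6.9 − 5 = 1.9
x=16: ŷ = 3.5 + 0.1·16 = 5.1; e = 4.2 − 5.1 = -0.9
Largest |e| is 2.7 at x = 13, residual -2.7.

x = 13, e = -2.7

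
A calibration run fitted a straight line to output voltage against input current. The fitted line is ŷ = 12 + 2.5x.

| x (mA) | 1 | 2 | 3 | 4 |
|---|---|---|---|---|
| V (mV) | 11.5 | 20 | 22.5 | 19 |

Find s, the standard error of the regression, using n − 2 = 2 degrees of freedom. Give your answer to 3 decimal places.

s = 4.243

x=1: ŷ = 12 + 2.5·1 = 14.5; e = 11.5 − 14.5 = -3
x=2: ŷ = 12 + 2.5·2 = 17; e = 20 − 17 = 3
x=3: ŷ = 12 + 2.5·3 = 19.5; e = 22.5 − 19.5 = 3
x=4: ŷ = 12 + 2.5·4 = 22; e = 19 − 22 = -3
SSE = 9 + 9 + 9 + 9 = 36
s = √(36/2) = √18 ≈ 4.243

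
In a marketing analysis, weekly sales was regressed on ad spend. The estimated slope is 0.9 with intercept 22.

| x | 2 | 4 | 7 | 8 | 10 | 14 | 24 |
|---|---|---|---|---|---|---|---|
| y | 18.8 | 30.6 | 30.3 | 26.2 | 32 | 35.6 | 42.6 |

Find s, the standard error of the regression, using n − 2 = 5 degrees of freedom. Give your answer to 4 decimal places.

s = 3.6332

x=2: ŷ = 22 + 0.9·2 = 23.8; e = 18.8 − 23.8 = -5
x=4: ŷ = 22 + 0.9·4 = 25.6; e = 30.6 − 25.6 = 5
x=7: ŷ = 22 + 0.9·7 = 28.3; e = 30.3 − 28.3 = 2
x=8: ŷ = 22 + 0.9·8 = 29.2; e = 26.2 − 29.2 = -3
x=10: ŷ = 22 + 0.9·10 = 31; e = 32 − 31 = 1
x=14: ŷ = 22 + 0.9·14 = 34.6; e = 35.6 − 34.6 = 1
x=24: ŷ = 22 + 0.9·24 = 43.6; e = 42.6 − 43.6 = -1
SSE = 25 + 25 + 4 + 9 + 1 + 1 + 1 = 66
s = √(66/5) = √13.2 ≈ 3.6332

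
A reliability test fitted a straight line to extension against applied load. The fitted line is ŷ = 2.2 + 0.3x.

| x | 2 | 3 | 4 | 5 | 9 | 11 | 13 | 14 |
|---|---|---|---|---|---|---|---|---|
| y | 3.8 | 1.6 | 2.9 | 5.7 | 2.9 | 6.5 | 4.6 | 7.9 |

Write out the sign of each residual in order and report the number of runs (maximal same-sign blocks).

7 runs

x=2: ŷ = 2.2 + 0.3·2 = 2.8; r = 3.8 − 2.8 = 1
x=3: ŷ = 2.2 + 0.3·3 = 3.1; r = 1.6 − 3.1 = -1.5
x=4: ŷ = 2.2 + 0.3·4 = 3.4; r = 2.9 − 3.4 = -0.5
x=5: ŷ = 2.2 + 0.3·5 = 3.7; r = 5.7 − 3.7 = 2
x=9: ŷ = 2.2 + 0.3·9 = 4.9; r = 2.9 − 4.9 = -2
x=11: ŷ = 2.2 + 0.3·11 = 5.5; r = 6.5 − 5.5 = 1
x=13: ŷ = 2.2 + 0.3·13 = 6.1; r = 4.6 − 6.1 = -1.5
x=14: ŷ = 2.2 + 0.3·14 = 6.4; r = 7.9 − 6.4 = 1.5
Signs: + − − + − + − +
Runs: +×1, −×2, +×1, −×1, +×1, −×1, +×1 → 7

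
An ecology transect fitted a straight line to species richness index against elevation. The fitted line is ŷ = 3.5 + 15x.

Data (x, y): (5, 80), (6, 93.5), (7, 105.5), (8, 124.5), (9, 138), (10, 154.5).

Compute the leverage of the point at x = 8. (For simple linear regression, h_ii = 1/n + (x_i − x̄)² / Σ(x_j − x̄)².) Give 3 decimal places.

h = 0.181

x̄ = (5 + 6 + 7 + 8 + 9 + 10)/6 = 7.5
Σ(x − x̄)² = 6.25 + 2.25 + 0.25 + 0.25 + 2.25 + 6.25 = 17.5
h = 1/6 + (0.5)²/17.5 = 0.166667 + 0.0142857 = 0.181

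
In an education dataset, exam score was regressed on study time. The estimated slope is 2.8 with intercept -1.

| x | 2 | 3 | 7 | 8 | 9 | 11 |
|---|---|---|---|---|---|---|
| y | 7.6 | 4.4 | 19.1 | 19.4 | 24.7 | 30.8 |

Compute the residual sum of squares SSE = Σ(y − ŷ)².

SSE = 23.5

x=2: ŷ = -1 + 2.8·2 = 4.6; r = 7.6 − 4.6 = 3
x=3: ŷ = -1 + 2.8·3 = 7.4; r = 4.4 − 7.4 = -3
x=7: ŷ = -1 + 2.8·7 = 18.6; r = 19.1 − 18.6 = 0.5
x=8: ŷ = -1 + 2.8·8 = 21.4; r = 19.4 − 21.4 = -2
x=9: ŷ = -1 + 2.8·9 = 24.2; r = 24.7 − 24.2 = 0.5
x=11: ŷ = -1 + 2.8·11 = 29.8; r = 30.8 − 29.8 = 1
SSE = 9 + 9 + 0.25 + 4 + 0.25 + 1 = 23.5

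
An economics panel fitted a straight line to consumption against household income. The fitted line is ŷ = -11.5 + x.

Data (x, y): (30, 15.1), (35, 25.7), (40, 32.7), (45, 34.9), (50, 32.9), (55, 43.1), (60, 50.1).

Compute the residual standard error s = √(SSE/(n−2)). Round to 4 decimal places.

x=30: ŷ = -11.5 + 30 = 18.5; e = 15.1 − 18.5 = -3.4
x=35: ŷ = -11.5 + 35 = 23.5; e = 25.7 − 23.5 = 2.2
x=40: ŷ = -11.5 + 40 = 28.5; e = 32.7 − 28.5 = 4.2
x=45: ŷ = -11.5 + 45 = 33.5; e = 34.9 − 33.5 = 1.4
x=50: ŷ = -11.5 + 50 = 38.5; e = 32.9 − 38.5 = -5.6
x=55: ŷ = -11.5 + 55 = 43.5; e = 43.1 − 43.5 = -0.4
x=60: ŷ = -11.5 + 60 = 48.5; e = 50.1 − 48.5 = 1.6
SSE = 11.56 + 4.84 + 17.64 + 1.96 + 31.36 + 0.16 + 2.56 = 70.08
s = √(70.08/5) = √14.016 ≈ 3.7438

s = 3.7438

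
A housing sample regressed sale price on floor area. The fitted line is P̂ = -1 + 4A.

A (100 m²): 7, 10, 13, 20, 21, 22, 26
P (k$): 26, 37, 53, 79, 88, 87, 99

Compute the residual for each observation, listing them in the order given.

A=7: P̂ = -1 + 4·7 = 27; r = 26 − 27 = -1
A=10: P̂ = -1 + 4·10 = 39; r = 37 − 39 = -2
A=13: P̂ = -1 + 4·13 = 51; r = 53 − 51 = 2
A=20: P̂ = -1 + 4·20 = 79; r = 79 − 79 = 0
A=21: P̂ = -1 + 4·21 = 83; r = 88 − 83 = 5
A=22: P̂ = -1 + 4·22 = 87; r = 87 − 87 = 0
A=26: P̂ = -1 + 4·26 = 103; r = 99 − 103 = -4

-1, -2, 2, 0, 5, 0, -4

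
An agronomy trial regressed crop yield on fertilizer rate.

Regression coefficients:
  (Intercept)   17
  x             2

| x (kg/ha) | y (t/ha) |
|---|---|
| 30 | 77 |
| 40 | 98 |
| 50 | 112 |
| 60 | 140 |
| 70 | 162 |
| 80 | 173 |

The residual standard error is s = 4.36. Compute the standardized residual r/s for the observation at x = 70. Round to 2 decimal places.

1.15

ŷ = 17 + 2·70 = 157
r = 162 − 157 = 5
r/s = 5 / 4.36 = 1.15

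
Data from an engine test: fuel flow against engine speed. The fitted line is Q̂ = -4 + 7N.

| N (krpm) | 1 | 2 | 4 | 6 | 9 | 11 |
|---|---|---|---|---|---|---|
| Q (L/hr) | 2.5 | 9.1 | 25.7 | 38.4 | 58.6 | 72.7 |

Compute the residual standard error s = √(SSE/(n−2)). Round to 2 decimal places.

N=1: Q̂ = -4 + 7·1 = 3; r = 2.5 − 3 = -0.5
N=2: Q̂ = -4 + 7·2 = 10; r = 9.1 − 10 = -0.9
N=4: Q̂ = -4 + 7·4 = 24; r = 25.7 − 24 = 1.7
N=6: Q̂ = -4 + 7·6 = 38; r = 38.4 − 38 = 0.4
N=9: Q̂ = -4 + 7·9 = 59; r = 58.6 − 59 = -0.4
N=11: Q̂ = -4 + 7·11 = 73; r = 72.7 − 73 = -0.3
SSE = 0.25 + 0.81 + 2.89 + 0.16 + 0.16 + 0.09 = 4.36
s = √(4.36/4) = √1.09 ≈ 1.04

s = 1.04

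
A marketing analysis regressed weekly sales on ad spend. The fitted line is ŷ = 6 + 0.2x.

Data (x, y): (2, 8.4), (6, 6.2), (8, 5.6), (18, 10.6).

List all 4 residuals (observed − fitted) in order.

x=2: ŷ = 6 + 0.2·2 = 6.4; r = 8.4 − 6.4 = 2
x=6: ŷ = 6 + 0.2·6 = 7.2; r = 6.2 − 7.2 = -1
x=8: ŷ = 6 + 0.2·8 = 7.6; r = 5.6 − 7.6 = -2
x=18: ŷ = 6 + 0.2·18 = 9.6; r = 10.6 − 9.6 = 1

2, -1, -2, 1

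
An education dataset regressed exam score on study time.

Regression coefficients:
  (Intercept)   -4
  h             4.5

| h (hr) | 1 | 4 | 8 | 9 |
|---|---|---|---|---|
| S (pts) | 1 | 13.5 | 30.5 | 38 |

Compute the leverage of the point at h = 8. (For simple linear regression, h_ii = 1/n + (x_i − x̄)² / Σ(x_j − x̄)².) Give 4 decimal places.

h = 0.4024

h̄ = (1 + 4 + 8 + 9)/4 = 5.5
Σ(h − h̄)² = 20.25 + 2.25 + 6.25 + 12.25 = 41
h = 1/4 + (2.5)²/41 = 0.25 + 0.152439 = 0.4024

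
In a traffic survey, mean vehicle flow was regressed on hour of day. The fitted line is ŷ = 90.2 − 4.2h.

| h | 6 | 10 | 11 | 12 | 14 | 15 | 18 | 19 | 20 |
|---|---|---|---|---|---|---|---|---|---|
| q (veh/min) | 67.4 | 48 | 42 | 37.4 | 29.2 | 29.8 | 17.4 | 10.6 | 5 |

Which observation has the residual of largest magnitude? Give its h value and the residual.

h=6: ŷ = 90.2 − 4.2·6 = 65; e = 67.4 − 65 = 2.4
h=10: ŷ = 90.2 − 4.2·10 = 48.2; e = 48 − 48.2 = -0.2
h=11: ŷ = 90.2 − 4.2·11 = 44; e = 42 − 44 = -2
h=12: ŷ = 90.2 − 4.2·12 = 39.8; e = 37.4 − 39.8 = -2.4
h=14: ŷ = 90.2 − 4.2·14 = 31.4; e = 29.2 − 31.4 = -2.2
h=15: ŷ = 90.2 − 4.2·15 = 27.2; e = 29.8 − 27.2 = 2.6
h=18: ŷ = 90.2 − 4.2·18 = 14.6; e = 17.4 − 14.6 = 2.8
h=19: ŷ = 90.2 − 4.2·19 = 10.4; e = 10.6 − 10.4 = 0.2
h=20: ŷ = 90.2 − 4.2·20 = 6.2; e = 5 − 6.2 = -1.2
Largest |e| is 2.8 at h = 18, residual 2.8.

h = 18, e = 2.8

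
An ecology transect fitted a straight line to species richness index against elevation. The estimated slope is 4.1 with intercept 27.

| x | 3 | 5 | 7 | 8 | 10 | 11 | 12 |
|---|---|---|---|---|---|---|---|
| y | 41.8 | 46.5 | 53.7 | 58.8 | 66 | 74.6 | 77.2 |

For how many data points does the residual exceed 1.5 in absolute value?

4

x=3: ŷ = 27 + 4.1·3 = 39.3; e = 41.8 − 39.3 = 2.5
x=5: ŷ = 27 + 4.1·5 = 47.5; e = 46.5 − 47.5 = -1
x=7: ŷ = 27 + 4.1·7 = 55.7; e = 53.7 − 55.7 = -2
x=8: ŷ = 27 + 4.1·8 = 59.8; e = 58.8 − 59.8 = -1
x=10: ŷ = 27 + 4.1·10 = 68; e = 66 − 68 = -2
x=11: ŷ = 27 + 4.1·11 = 72.1; e = 74.6 − 72.1 = 2.5
x=12: ŷ = 27 + 4.1·12 = 76.2; e = 77.2 − 76.2 = 1
|e| > 1.5: x=3 (|e|=2.5), x=7 (|e|=2), x=10 (|e|=2), x=11 (|e|=2.5) → 4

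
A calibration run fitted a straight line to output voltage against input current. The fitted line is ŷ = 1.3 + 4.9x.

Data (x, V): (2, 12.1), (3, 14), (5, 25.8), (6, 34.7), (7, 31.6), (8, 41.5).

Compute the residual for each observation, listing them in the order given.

x=2: ŷ = 1.3 + 4.9·2 = 11.1; r = 12.1 − 11.1 = 1
x=3: ŷ = 1.3 + 4.9·3 = 16; r = 14 − 16 = -2
x=5: ŷ = 1.3 + 4.9·5 = 25.8; r = 25.8 − 25.8 = 0
x=6: ŷ = 1.3 + 4.9·6 = 30.7; r = 34.7 − 30.7 = 4
x=7: ŷ = 1.3 + 4.9·7 = 35.6; r = 31.6 − 35.6 = -4
x=8: ŷ = 1.3 + 4.9·8 = 40.5; r = 41.5 − 40.5 = 1

1, -2, 0, 4, -4, 1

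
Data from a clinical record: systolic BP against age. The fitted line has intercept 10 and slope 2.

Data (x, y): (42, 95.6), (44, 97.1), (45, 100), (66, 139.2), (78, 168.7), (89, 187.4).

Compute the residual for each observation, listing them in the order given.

1.6, -0.9, 0, -2.8, 2.7, -0.6

x=42: ŷ = 10 + 2·42 = 94; e = 95.6 − 94 = 1.6
x=44: ŷ = 10 + 2·44 = 98; e = 97.1 − 98 = -0.9
x=45: ŷ = 10 + 2·45 = 100; e = 100 − 100 = 0
x=66: ŷ = 10 + 2·66 = 142; e = 139.2 − 142 = -2.8
x=78: ŷ = 10 + 2·78 = 166; e = 168.7 − 166 = 2.7
x=89: ŷ = 10 + 2·89 = 188; e = 187.4 − 188 = -0.6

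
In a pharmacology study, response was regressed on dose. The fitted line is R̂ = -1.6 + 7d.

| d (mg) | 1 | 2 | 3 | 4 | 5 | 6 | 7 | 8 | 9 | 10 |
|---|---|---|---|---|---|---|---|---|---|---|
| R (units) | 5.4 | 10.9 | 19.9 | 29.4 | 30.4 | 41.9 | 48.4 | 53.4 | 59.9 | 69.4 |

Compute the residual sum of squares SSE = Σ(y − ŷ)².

d=1: R̂ = -1.6 + 7·1 = 5.4; e = 5.4 − 5.4 = 0
d=2: R̂ = -1.6 + 7·2 = 12.4; e = 10.9 − 12.4 = -1.5
d=3: R̂ = -1.6 + 7·3 = 19.4; e = 19.9 − 19.4 = 0.5
d=4: R̂ = -1.6 + 7·4 = 26.4; e = 29.4 − 26.4 = 3
d=5: R̂ = -1.6 + 7·5 = 33.4; e = 30.4 − 33.4 = -3
d=6: R̂ = -1.6 + 7·6 = 40.4; e = 41.9 − 40.4 = 1.5
d=7: R̂ = -1.6 + 7·7 = 47.4; e = 48.4 − 47.4 = 1
d=8: R̂ = -1.6 + 7·8 = 54.4; e = 53.4 − 54.4 = -1
d=9: R̂ = -1.6 + 7·9 = 61.4; e = 59.9 − 61.4 = -1.5
d=10: R̂ = -1.6 + 7·10 = 68.4; e = 69.4 − 68.4 = 1
SSE = 0 + 2.25 + 0.25 + 9 + 9 + 2.25 + 1 + 1 + 2.25 + 1 = 28

SSE = 28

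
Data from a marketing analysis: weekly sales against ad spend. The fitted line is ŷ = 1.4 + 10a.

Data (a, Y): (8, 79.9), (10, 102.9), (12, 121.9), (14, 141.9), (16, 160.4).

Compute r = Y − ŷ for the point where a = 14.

r = 0.5

ŷ = 1.4 + 10·14 = 141.4
r = 141.9 − 141.4 = 0.5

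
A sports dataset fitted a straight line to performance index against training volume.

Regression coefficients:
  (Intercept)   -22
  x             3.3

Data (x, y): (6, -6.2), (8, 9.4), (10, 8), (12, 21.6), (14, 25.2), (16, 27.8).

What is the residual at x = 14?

e = 1

ŷ = -22 + 3.3·14 = 24.2
e = 25.2 − 24.2 = 1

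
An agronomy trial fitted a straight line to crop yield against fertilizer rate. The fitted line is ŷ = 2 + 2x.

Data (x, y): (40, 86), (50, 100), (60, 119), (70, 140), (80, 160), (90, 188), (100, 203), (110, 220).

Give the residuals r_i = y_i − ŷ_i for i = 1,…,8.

4, -2, -3, -2, -2, 6, 1, -2

x=40: ŷ = 2 + 2·40 = 82; r = 86 − 82 = 4
x=50: ŷ = 2 + 2·50 = 102; r = 100 − 102 = -2
x=60: ŷ = 2 + 2·60 = 122; r = 119 − 122 = -3
x=70: ŷ = 2 + 2·70 = 142; r = 140 − 142 = -2
x=80: ŷ = 2 + 2·80 = 162; r = 160 − 162 = -2
x=90: ŷ = 2 + 2·90 = 182; r = 188 − 182 = 6
x=100: ŷ = 2 + 2·100 = 202; r = 203 − 202 = 1
x=110: ŷ = 2 + 2·110 = 222; r = 220 − 222 = -2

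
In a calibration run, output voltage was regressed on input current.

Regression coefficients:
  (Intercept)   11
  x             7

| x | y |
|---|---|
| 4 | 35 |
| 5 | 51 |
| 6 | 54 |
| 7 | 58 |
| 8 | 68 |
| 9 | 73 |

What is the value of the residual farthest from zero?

e = 5

x=4: ŷ = 11 + 7·4 = 39; e = 35 − 39 = -4
x=5: ŷ = 11 + 7·5 = 46; e = 51 − 46 = 5
x=6: ŷ = 11 + 7·6 = 53; e = 54 − 53 = 1
x=7: ŷ = 11 + 7·7 = 60; e = 58 − 60 = -2
x=8: ŷ = 11 + 7·8 = 67; e = 68 − 67 = 1
x=9: ŷ = 11 + 7·9 = 74; e = 73 − 74 = -1
Largest |e| is 5 at x = 5, residual 5.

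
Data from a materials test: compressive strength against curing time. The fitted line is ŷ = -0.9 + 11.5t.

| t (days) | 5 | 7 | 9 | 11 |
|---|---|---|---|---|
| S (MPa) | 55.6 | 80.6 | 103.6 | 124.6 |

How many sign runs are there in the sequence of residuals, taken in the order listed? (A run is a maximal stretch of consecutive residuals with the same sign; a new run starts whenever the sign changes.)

3 runs

t=5: ŷ = -0.9 + 11.5·5 = 56.6; e = 55.6 − 56.6 = -1
t=7: ŷ = -0.9 + 11.5·7 = 79.6; e = 80.6 − 79.6 = 1
t=9: ŷ = -0.9 + 11.5·9 = 102.6; e = 103.6 − 102.6 = 1
t=11: ŷ = -0.9 + 11.5·11 = 125.6; e = 124.6 − 125.6 = -1
Signs: − + + −
Runs: −×1, +×2, −×1 → 3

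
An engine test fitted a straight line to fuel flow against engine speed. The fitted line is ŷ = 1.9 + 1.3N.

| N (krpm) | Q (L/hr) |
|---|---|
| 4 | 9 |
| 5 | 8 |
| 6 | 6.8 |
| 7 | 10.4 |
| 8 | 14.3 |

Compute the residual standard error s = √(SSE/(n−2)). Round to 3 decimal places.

s = 2.348

N=4: ŷ = 1.9 + 1.3·4 = 7.1; e = 9 − 7.1 = 1.9
N=5: ŷ = 1.9 + 1.3·5 = 8.4; e = 8 − 8.4 = -0.4
N=6: ŷ = 1.9 + 1.3·6 = 9.7; e = 6.8 − 9.7 = -2.9
N=7: ŷ = 1.9 + 1.3·7 = 11; e = 10.4 − 11 = -0.6
N=8: ŷ = 1.9 + 1.3·8 = 12.3; e = 14.3 − 12.3 = 2
SSE = 3.61 + 0.16 + 8.41 + 0.36 + 4 = 16.54
s = √(16.54/3) = √5.51333 ≈ 2.348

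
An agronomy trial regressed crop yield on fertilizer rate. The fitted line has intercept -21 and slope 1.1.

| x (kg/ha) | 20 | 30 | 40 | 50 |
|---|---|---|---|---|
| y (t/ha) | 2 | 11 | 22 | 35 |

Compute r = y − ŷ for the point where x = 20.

r = 1

ŷ = -21 + 1.1·20 = 1
r = 2 − 1 = 1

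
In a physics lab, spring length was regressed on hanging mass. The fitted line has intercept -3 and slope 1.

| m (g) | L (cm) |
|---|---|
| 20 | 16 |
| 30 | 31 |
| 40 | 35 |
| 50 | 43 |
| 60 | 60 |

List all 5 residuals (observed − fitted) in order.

m=20: L̂ = -3 + 20 = 17; r = 16 − 17 = -1
m=30: L̂ = -3 + 30 = 27; r = 31 − 27 = 4
m=40: L̂ = -3 + 40 = 37; r = 35 − 37 = -2
m=50: L̂ = -3 + 50 = 47; r = 43 − 47 = -4
m=60: L̂ = -3 + 60 = 57; r = 60 − 57 = 3

-1, 4, -2, -4, 3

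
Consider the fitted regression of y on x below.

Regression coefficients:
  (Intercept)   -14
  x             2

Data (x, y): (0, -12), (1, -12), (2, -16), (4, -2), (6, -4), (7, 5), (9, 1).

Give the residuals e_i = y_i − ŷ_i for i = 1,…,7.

x=0: ŷ = -14 + 2·0 = -14; e = -12 − (-14) = 2
x=1: ŷ = -14 + 2·1 = -12; e = -12 − (-12) = 0
x=2: ŷ = -14 + 2·2 = -10; e = -16 − (-10) = -6
x=4: ŷ = -14 + 2·4 = -6; e = -2 − (-6) = 4
x=6: ŷ = -14 + 2·6 = -2; e = -4 − (-2) = -2
x=7: ŷ = -14 + 2·7 = 0; e = 5 − 0 = 5
x=9: ŷ = -14 + 2·9 = 4; e = 1 − 4 = -3

2, 0, -6, 4, -2, 5, -3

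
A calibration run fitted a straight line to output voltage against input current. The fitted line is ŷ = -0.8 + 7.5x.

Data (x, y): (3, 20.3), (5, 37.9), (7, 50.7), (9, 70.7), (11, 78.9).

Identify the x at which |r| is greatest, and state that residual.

x=3: ŷ = -0.8 + 7.5·3 = 21.7; r = 20.3 − 21.7 = -1.4
x=5: ŷ = -0.8 + 7.5·5 = 36.7; r = 37.9 − 36.7 = 1.2
x=7: ŷ = -0.8 + 7.5·7 = 51.7; r = 50.7 − 51.7 = -1
x=9: ŷ = -0.8 + 7.5·9 = 66.7; r = 70.7 − 66.7 = 4
x=11: ŷ = -0.8 + 7.5·11 = 81.7; r = 78.9 − 81.7 = -2.8
Largest |r| is 4 at x = 9, residual 4.

x = 9, r = 4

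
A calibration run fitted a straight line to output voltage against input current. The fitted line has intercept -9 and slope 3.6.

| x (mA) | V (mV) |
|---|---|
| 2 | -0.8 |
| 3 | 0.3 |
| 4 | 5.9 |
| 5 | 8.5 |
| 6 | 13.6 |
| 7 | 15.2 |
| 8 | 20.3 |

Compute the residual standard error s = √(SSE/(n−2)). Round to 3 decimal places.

x=2: V̂ = -9 + 3.6·2 = -1.8; r = -0.8 − (-1.8) = 1
x=3: V̂ = -9 + 3.6·3 = 1.8; r = 0.3 − 1.8 = -1.5
x=4: V̂ = -9 + 3.6·4 = 5.4; r = 5.9 − 5.4 = 0.5
x=5: V̂ = -9 + 3.6·5 = 9; r = 8.5 − 9 = -0.5
x=6: V̂ = -9 + 3.6·6 = 12.6; r = 13.6 − 12.6 = 1
x=7: V̂ = -9 + 3.6·7 = 16.2; r = 15.2 − 16.2 = -1
x=8: V̂ = -9 + 3.6·8 = 19.8; r = 20.3 − 19.8 = 0.5
SSE = 1 + 2.25 + 0.25 + 0.25 + 1 + 1 + 0.25 = 6
s = √(6/5) = √1.2 ≈ 1.095

s = 1.095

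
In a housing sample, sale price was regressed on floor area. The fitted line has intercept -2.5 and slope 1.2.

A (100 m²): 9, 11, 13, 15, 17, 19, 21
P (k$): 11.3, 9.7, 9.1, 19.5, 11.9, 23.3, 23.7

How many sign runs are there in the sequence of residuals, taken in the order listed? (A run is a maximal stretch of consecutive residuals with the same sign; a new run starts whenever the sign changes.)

A=9: ŷ = -2.5 + 1.2·9 = 8.3; r = 11.3 − 8.3 = 3
A=11: ŷ = -2.5 + 1.2·11 = 10.7; r = 9.7 − 10.7 = -1
A=13: ŷ = -2.5 + 1.2·13 = 13.1; r = 9.1 − 13.1 = -4
A=15: ŷ = -2.5 + 1.2·15 = 15.5; r = 19.5 − 15.5 = 4
A=17: ŷ = -2.5 + 1.2·17 = 17.9; r = 11.9 − 17.9 = -6
A=19: ŷ = -2.5 + 1.2·19 = 20.3; r = 23.3 − 20.3 = 3
A=21: ŷ = -2.5 + 1.2·21 = 22.7; r = 23.7 − 22.7 = 1
Signs: + − − + − + +
Runs: +×1, −×2, +×1, −×1, +×2 → 5

5 runs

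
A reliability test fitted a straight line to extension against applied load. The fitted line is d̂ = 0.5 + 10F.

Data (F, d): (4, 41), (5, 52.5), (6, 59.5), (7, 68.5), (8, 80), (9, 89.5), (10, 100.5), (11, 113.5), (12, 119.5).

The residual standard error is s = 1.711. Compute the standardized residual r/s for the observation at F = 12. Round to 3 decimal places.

-0.584

d̂ = 0.5 + 10·12 = 120.5
r = 119.5 − 120.5 = -1
r/s = -1 / 1.711 = -0.584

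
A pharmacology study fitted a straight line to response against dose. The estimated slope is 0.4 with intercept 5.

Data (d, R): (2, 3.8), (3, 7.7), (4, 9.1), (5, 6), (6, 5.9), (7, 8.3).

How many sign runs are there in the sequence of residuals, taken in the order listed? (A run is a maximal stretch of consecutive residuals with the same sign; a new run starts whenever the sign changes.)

d=2: ŷ = 5 + 0.4·2 = 5.8; e = 3.8 − 5.8 = -2
d=3: ŷ = 5 + 0.4·3 = 6.2; e = 7.7 − 6.2 = 1.5
d=4: ŷ = 5 + 0.4·4 = 6.6; e = 9.1 − 6.6 = 2.5
d=5: ŷ = 5 + 0.4·5 = 7; e = 6 − 7 = -1
d=6: ŷ = 5 + 0.4·6 = 7.4; e = 5.9 − 7.4 = -1.5
d=7: ŷ = 5 + 0.4·7 = 7.8; e = 8.3 − 7.8 = 0.5
Signs: − + + − − +
Runs: −×1, +×2, −×2, +×1 → 4

4 runs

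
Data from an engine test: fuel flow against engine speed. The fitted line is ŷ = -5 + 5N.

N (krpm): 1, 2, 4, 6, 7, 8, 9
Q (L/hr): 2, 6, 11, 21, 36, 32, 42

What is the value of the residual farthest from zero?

N=1: ŷ = -5 + 5·1 = 0; e = 2 − 0 = 2
N=2: ŷ = -5 + 5·2 = 5; e = 6 − 5 = 1
N=4: ŷ = -5 + 5·4 = 15; e = 11 − 15 = -4
N=6: ŷ = -5 + 5·6 = 25; e = 21 − 25 = -4
N=7: ŷ = -5 + 5·7 = 30; e = 36 − 30 = 6
N=8: ŷ = -5 + 5·8 = 35; e = 32 − 35 = -3
N=9: ŷ = -5 + 5·9 = 40; e = 42 − 40 = 2
Largest |e| is 6 at N = 7, residual 6.

e = 6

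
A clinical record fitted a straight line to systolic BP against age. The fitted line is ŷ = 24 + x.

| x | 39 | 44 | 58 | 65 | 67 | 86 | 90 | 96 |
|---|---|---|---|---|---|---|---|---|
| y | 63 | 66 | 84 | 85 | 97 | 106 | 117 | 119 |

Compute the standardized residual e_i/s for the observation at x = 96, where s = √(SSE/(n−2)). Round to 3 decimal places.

-0.264

x=39: ŷ = 24 + 39 = 63; e = 63 − 63 = 0
x=44: ŷ = 24 + 44 = 68; e = 66 − 68 = -2
x=58: ŷ = 24 + 58 = 82; e = 84 − 82 = 2
x=65: ŷ = 24 + 65 = 89; e = 85 − 89 = -4
x=67: ŷ = 24 + 67 = 91; e = 97 − 91 = 6
x=86: ŷ = 24 + 86 = 110; e = 106 − 110 = -4
x=90: ŷ = 24 + 90 = 114; e = 117 − 114 = 3
x=96: ŷ = 24 + 96 = 120; e = 119 − 120 = -1
SSE = 0 + 4 + 4 + 16 + 36 + 16 + 9 + 1 = 86
s = √(86/6) = 3.78594
e/s = -1 / 3.78594 = -0.264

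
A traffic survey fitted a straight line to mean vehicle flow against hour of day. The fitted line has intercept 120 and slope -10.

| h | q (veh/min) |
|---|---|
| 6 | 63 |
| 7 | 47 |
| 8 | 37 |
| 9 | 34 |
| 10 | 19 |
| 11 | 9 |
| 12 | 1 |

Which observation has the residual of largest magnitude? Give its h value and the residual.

h=6: q̂ = 120 − 10·6 = 60; r = 63 − 60 = 3
h=7: q̂ = 120 − 10·7 = 50; r = 47 − 50 = -3
h=8: q̂ = 120 − 10·8 = 40; r = 37 − 40 = -3
h=9: q̂ = 120 − 10·9 = 30; r = 34 − 30 = 4
h=10: q̂ = 120 − 10·10 = 20; r = 19 − 20 = -1
h=11: q̂ = 120 − 10·11 = 10; r = 9 − 10 = -1
h=12: q̂ = 120 − 10·12 = 0; r = 1 − 0 = 1
Largest |r| is 4 at h = 9, residual 4.

h = 9, r = 4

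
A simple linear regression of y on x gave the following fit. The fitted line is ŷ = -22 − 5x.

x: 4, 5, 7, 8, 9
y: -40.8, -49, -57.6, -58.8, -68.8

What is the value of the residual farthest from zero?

x=4: ŷ = -22 − 5·4 = -42; r = -40.8 − (-42) = 1.2
x=5: ŷ = -22 − 5·5 = -47; r = -49 − (-47) = -2
x=7: ŷ = -22 − 5·7 = -57; r = -57.6 − (-57) = -0.6
x=8: ŷ = -22 − 5·8 = -62; r = -58.8 − (-62) = 3.2
x=9: ŷ = -22 − 5·9 = -67; r = -68.8 − (-67) = -1.8
Largest |r| is 3.2 at x = 8, residual 3.2.

r = 3.2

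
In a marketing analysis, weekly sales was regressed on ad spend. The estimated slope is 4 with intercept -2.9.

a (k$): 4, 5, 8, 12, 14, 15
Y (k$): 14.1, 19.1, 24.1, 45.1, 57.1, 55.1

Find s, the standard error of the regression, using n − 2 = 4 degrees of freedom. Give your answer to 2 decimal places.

a=4: Ŷ = -2.9 + 4·4 = 13.1; e = 14.1 − 13.1 = 1
a=5: Ŷ = -2.9 + 4·5 = 17.1; e = 19.1 − 17.1 = 2
a=8: Ŷ = -2.9 + 4·8 = 29.1; e = 24.1 − 29.1 = -5
a=12: Ŷ = -2.9 + 4·12 = 45.1; e = 45.1 − 45.1 = 0
a=14: Ŷ = -2.9 + 4·14 = 53.1; e = 57.1 − 53.1 = 4
a=15: Ŷ = -2.9 + 4·15 = 57.1; e = 55.1 − 57.1 = -2
SSE = 1 + 4 + 25 + 0 + 16 + 4 = 50
s = √(50/4) = √12.5 ≈ 3.54

s = 3.54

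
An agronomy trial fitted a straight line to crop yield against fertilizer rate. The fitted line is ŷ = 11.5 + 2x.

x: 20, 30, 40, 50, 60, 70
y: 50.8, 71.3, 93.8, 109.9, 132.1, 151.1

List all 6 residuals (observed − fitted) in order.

-0.7, -0.2, 2.3, -1.6, 0.6, -0.4

x=20: ŷ = 11.5 + 2·20 = 51.5; e = 50.8 − 51.5 = -0.7
x=30: ŷ = 11.5 + 2·30 = 71.5; e = 71.3 − 71.5 = -0.2
x=40: ŷ = 11.5 + 2·40 = 91.5; e = 93.8 − 91.5 = 2.3
x=50: ŷ = 11.5 + 2·50 = 111.5; e = 109.9 − 111.5 = -1.6
x=60: ŷ = 11.5 + 2·60 = 131.5; e = 132.1 − 131.5 = 0.6
x=70: ŷ = 11.5 + 2·70 = 151.5; e = 151.1 − 151.5 = -0.4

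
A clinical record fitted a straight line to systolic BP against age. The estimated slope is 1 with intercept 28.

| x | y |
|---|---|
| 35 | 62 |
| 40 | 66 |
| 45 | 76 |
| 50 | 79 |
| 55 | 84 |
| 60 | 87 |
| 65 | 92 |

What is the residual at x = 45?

ŷ = 28 + 45 = 73
r = 76 − 73 = 3

r = 3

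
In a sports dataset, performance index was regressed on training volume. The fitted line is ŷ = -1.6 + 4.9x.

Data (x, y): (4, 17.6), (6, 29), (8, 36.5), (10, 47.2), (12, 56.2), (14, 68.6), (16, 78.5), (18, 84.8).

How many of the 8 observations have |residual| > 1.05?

5

x=4: ŷ = -1.6 + 4.9·4 = 18; e = 17.6 − 18 = -0.4
x=6: ŷ = -1.6 + 4.9·6 = 27.8; e = 29 − 27.8 = 1.2
x=8: ŷ = -1.6 + 4.9·8 = 37.6; e = 36.5 − 37.6 = -1.1
x=10: ŷ = -1.6 + 4.9·10 = 47.4; e = 47.2 − 47.4 = -0.2
x=12: ŷ = -1.6 + 4.9·12 = 57.2; e = 56.2 − 57.2 = -1
x=14: ŷ = -1.6 + 4.9·14 = 67; e = 68.6 − 67 = 1.6
x=16: ŷ = -1.6 + 4.9·16 = 76.8; e = 78.5 − 76.8 = 1.7
x=18: ŷ = -1.6 + 4.9·18 = 86.6; e = 84.8 − 86.6 = -1.8
|e| > 1.05: x=6 (|e|=1.2), x=8 (|e|=1.1), x=14 (|e|=1.6), x=16 (|e|=1.7), x=18 (|e|=1.8) → 5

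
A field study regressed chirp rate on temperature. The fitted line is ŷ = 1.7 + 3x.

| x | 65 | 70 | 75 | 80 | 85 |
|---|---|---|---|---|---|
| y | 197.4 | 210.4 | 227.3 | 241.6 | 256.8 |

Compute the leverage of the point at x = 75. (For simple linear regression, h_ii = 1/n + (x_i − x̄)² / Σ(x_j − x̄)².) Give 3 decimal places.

x̄ = (65 + 70 + 75 + 80 + 85)/5 = 75
Σ(x − x̄)² = 100 + 25 + 0 + 25 + 100 = 250
h = 1/5 + (0)²/250 = 0.2 + 0 = 0.200

h = 0.200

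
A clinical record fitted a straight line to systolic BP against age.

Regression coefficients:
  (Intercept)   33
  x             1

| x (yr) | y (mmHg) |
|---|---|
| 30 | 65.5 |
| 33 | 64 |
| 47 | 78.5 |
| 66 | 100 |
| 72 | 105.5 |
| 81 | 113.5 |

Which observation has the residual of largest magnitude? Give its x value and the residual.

x=30: ŷ = 33 + 30 = 63; e = 65.5 − 63 = 2.5
x=33: ŷ = 33 + 33 = 66; e = 64 − 66 = -2
x=47: ŷ = 33 + 47 = 80; e = 78.5 − 80 = -1.5
x=66: ŷ = 33 + 66 = 99; e = 100 − 99 = 1
x=72: ŷ = 33 + 72 = 105; e = 105.5 − 105 = 0.5
x=81: ŷ = 33 + 81 = 114; e = 113.5 − 114 = -0.5
Largest |e| is 2.5 at x = 30, residual 2.5.

x = 30, e = 2.5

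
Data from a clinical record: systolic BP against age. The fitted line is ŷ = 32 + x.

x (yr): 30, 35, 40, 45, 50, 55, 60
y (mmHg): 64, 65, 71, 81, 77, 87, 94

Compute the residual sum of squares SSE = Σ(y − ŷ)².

SSE = 54

x=30: ŷ = 32 + 30 = 62; r = 64 − 62 = 2
x=35: ŷ = 32 + 35 = 67; r = 65 − 67 = -2
x=40: ŷ = 32 + 40 = 72; r = 71 − 72 = -1
x=45: ŷ = 32 + 45 = 77; r = 81 − 77 = 4
x=50: ŷ = 32 + 50 = 82; r = 77 − 82 = -5
x=55: ŷ = 32 + 55 = 87; r = 87 − 87 = 0
x=60: ŷ = 32 + 60 = 92; r = 94 − 92 = 2
SSE = 4 + 4 + 1 + 16 + 25 + 0 + 4 = 54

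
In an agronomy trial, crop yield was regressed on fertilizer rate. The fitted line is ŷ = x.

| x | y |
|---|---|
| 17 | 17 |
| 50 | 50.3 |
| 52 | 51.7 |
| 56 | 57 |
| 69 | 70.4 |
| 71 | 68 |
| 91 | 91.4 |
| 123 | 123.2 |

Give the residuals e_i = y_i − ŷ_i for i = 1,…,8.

0, 0.3, -0.3, 1, 1.4, -3, 0.4, 0.2

x=17: ŷ = 17 = 17; e = 17 − 17 = 0
x=50: ŷ = 50 = 50; e = 50.3 − 50 = 0.3
x=52: ŷ = 52 = 52; e = 51.7 − 52 = -0.3
x=56: ŷ = 56 = 56; e = 57 − 56 = 1
x=69: ŷ = 69 = 69; e = 70.4 − 69 = 1.4
x=71: ŷ = 71 = 71; e = 68 − 71 = -3
x=91: ŷ = 91 = 91; e = 91.4 − 91 = 0.4
x=123: ŷ = 123 = 123; e = 123.2 − 123 = 0.2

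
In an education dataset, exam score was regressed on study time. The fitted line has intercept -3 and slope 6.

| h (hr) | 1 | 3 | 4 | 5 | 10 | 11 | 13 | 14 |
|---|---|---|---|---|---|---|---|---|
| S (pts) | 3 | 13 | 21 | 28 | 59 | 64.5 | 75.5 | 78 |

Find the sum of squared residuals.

SSE = 20.5

h=1: ŷ = -3 + 6·1 = 3; r = 3 − 3 = 0
h=3: ŷ = -3 + 6·3 = 15; r = 13 − 15 = -2
h=4: ŷ = -3 + 6·4 = 21; r = 21 − 21 = 0
h=5: ŷ = -3 + 6·5 = 27; r = 28 − 27 = 1
h=10: ŷ = -3 + 6·10 = 57; r = 59 − 57 = 2
h=11: ŷ = -3 + 6·11 = 63; r = 64.5 − 63 = 1.5
h=13: ŷ = -3 + 6·13 = 75; r = 75.5 − 75 = 0.5
h=14: ŷ = -3 + 6·14 = 81; r = 78 − 81 = -3
SSE = 0 + 4 + 0 + 1 + 4 + 2.25 + 0.25 + 9 = 20.5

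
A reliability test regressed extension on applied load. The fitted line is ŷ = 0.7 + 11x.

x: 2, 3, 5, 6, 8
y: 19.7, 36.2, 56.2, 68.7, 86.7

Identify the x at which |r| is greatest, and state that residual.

x = 2, r = -3

x=2: ŷ = 0.7 + 11·2 = 22.7; r = 19.7 − 22.7 = -3
x=3: ŷ = 0.7 + 11·3 = 33.7; r = 36.2 − 33.7 = 2.5
x=5: ŷ = 0.7 + 11·5 = 55.7; r = 56.2 − 55.7 = 0.5
x=6: ŷ = 0.7 + 11·6 = 66.7; r = 68.7 − 66.7 = 2
x=8: ŷ = 0.7 + 11·8 = 88.7; r = 86.7 − 88.7 = -2
Largest |r| is 3 at x = 2, residual -3.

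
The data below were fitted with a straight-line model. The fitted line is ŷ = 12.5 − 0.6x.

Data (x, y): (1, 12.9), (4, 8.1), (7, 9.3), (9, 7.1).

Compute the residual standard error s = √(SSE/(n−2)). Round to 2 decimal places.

x=1: ŷ = 12.5 − 0.6·1 = 11.9; r = 12.9 − 11.9 = 1
x=4: ŷ = 12.5 − 0.6·4 = 10.1; r = 8.1 − 10.1 = -2
x=7: ŷ = 12.5 − 0.6·7 = 8.3; r = 9.3 − 8.3 = 1
x=9: ŷ = 12.5 − 0.6·9 = 7.1; r = 7.1 − 7.1 = 0
SSE = 1 + 4 + 1 + 0 = 6
s = √(6/2) = √3 ≈ 1.73

s = 1.73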